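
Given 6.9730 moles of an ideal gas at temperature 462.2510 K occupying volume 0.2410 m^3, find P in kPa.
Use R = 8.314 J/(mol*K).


P = nRT/V = 6.9730 * 8.314 * 462.2510 / 0.2410
= 26798.3185 / 0.2410 = 111196.3424 Pa = 111.1963 kPa

111.1963 kPa


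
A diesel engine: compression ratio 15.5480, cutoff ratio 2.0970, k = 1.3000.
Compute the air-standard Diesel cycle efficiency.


r^(k-1) = 2.2777
rc^k = 2.6187
eta = 0.5017 = 50.1688%

50.1688%


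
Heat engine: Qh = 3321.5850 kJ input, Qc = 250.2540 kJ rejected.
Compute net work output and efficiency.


W = 3321.5850 - 250.2540 = 3071.3310 kJ
eta = 3071.3310 / 3321.5850 = 0.9247 = 92.4658%

W = 3071.3310 kJ, eta = 92.4658%


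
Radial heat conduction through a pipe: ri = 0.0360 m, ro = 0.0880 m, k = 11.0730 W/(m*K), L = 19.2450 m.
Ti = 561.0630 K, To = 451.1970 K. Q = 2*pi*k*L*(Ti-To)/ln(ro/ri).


dT = 109.8660 K
ln(ro/ri) = 0.8938
Q = 2*pi*11.0730*19.2450*109.8660 / 0.8938 = 164580.1147 W

164580.1147 W


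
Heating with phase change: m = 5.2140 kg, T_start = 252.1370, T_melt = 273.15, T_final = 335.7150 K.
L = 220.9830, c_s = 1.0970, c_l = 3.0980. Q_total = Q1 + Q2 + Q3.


Q1 (sensible, solid) = 5.2140 * 1.0970 * 21.0130 = 120.1893 kJ
Q2 (latent) = 5.2140 * 220.9830 = 1152.2054 kJ
Q3 (sensible, liquid) = 5.2140 * 3.0980 * 62.5650 = 1010.6107 kJ
Q_total = 2283.0053 kJ

2283.0053 kJ


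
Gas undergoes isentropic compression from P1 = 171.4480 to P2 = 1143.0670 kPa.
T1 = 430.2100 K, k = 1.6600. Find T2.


(k-1)/k = 0.3976
(P2/P1)^exp = 2.1261
T2 = 430.2100 * 2.1261 = 914.6834 K

914.6834 K


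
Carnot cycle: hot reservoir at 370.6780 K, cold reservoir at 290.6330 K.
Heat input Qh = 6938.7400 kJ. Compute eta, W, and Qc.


eta = 1 - 290.6330/370.6780 = 0.2159
W = 0.2159 * 6938.7400 = 1498.3664 kJ
Qc = 6938.7400 - 1498.3664 = 5440.3736 kJ

eta = 21.5942%, W = 1498.3664 kJ, Qc = 5440.3736 kJ


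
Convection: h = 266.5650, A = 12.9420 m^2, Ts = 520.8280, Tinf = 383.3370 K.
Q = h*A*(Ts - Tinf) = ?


dT = 137.4910 K
Q = 266.5650 * 12.9420 * 137.4910 = 474328.0327 W

474328.0327 W


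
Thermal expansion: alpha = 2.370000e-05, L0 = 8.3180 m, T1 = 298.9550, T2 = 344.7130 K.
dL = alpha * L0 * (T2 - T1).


dT = 45.7580 K
dL = 2.370000e-05 * 8.3180 * 45.7580 = 0.009021 m
L_final = 8.327021 m

dL = 0.009021 m


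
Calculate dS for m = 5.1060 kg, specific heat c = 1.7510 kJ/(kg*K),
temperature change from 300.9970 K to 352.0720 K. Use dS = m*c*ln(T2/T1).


T2/T1 = 1.1697
ln(T2/T1) = 0.1567
dS = 5.1060 * 1.7510 * 0.1567 = 1.4013 kJ/K

1.4013 kJ/K


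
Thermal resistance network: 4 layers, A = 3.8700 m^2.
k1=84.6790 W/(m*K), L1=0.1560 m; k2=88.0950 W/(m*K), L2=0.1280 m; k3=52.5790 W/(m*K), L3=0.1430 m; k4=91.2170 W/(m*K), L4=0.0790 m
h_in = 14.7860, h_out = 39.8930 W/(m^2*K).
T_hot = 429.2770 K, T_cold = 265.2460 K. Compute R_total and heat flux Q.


R_conv_in = 1/(14.7860*3.8700) = 0.0175
R_1 = 0.1560/(84.6790*3.8700) = 0.0005
R_2 = 0.1280/(88.0950*3.8700) = 0.0004
R_3 = 0.1430/(52.5790*3.8700) = 0.0007
R_4 = 0.0790/(91.2170*3.8700) = 0.0002
R_conv_out = 1/(39.8930*3.8700) = 0.0065
R_total = 0.0257 K/W
Q = 164.0310 / 0.0257 = 6374.7987 W

R_total = 0.0257 K/W, Q = 6374.7987 W


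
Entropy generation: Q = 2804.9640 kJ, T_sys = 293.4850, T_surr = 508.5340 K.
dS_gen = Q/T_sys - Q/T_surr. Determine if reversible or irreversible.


dS_sys = 2804.9640/293.4850 = 9.5574 kJ/K
dS_surr = -2804.9640/508.5340 = -5.5158 kJ/K
dS_gen = 9.5574 - 5.5158 = 4.0417 kJ/K (irreversible)

dS_gen = 4.0417 kJ/K, irreversible


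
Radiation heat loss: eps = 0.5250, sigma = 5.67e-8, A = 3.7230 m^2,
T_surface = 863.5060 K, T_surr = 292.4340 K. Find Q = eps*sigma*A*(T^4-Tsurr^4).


T^4 = 5.5598e+11
Tsurr^4 = 7.3133e+09
Q = 0.5250 * 5.67e-8 * 3.7230 * 5.4867e+11 = 60805.9847 W

60805.9847 W


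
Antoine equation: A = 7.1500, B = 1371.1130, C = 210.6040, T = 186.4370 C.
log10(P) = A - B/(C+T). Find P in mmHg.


C+T = 397.0410
B/(C+T) = 3.4533
log10(P) = 7.1500 - 3.4533 = 3.6967
P = 10^3.6967 = 4973.6074 mmHg

4973.6074 mmHg


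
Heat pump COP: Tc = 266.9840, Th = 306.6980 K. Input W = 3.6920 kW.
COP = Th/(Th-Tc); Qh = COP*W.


COP = 306.6980 / 39.7140 = 7.7227
Qh = 7.7227 * 3.6920 = 28.5121 kW

COP = 7.7227, Qh = 28.5121 kW


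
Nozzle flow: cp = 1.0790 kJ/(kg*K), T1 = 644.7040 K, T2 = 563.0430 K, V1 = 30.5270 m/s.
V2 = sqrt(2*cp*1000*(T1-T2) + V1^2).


dT = 81.6610 K
2*cp*1000*dT = 176224.4380
V1^2 = 931.8977
V2 = sqrt(177156.3357) = 420.8994 m/s

420.8994 m/s


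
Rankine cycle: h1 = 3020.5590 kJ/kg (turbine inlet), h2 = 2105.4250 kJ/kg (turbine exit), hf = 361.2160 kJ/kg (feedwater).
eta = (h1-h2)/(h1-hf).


W = 915.1340 kJ/kg
Q_in = 2659.3430 kJ/kg
eta = 0.3441 = 34.4120%

eta = 34.4120%


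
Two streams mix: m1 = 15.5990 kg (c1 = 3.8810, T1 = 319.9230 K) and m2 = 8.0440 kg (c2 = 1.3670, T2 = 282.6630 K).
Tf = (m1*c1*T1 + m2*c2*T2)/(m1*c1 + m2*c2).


num = 22476.2527
den = 71.5359
Tf = 314.1956 K

314.1956 K


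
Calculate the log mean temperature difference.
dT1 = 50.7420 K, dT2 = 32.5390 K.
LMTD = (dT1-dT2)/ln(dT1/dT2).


dT1/dT2 = 1.5594
ln(dT1/dT2) = 0.4443
LMTD = 18.2030 / 0.4443 = 40.9687 K

40.9687 K


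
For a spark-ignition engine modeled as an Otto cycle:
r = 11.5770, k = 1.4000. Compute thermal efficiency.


r^(k-1) = 2.6634
eta = 1 - 1/2.6634 = 0.6245 = 62.4542%

62.4542%


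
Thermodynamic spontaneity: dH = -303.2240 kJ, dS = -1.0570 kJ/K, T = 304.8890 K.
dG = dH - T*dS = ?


T*dS = 304.8890 * -1.0570 = -322.2677 kJ
dG = -303.2240 + 322.2677 = 19.0437 kJ (non-spontaneous)

dG = 19.0437 kJ, non-spontaneous


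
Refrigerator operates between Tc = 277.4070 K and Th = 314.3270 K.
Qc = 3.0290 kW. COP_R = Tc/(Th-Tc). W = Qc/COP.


COP = 277.4070 / 36.9200 = 7.5137
W = 3.0290 / 7.5137 = 0.4031 kW

COP = 7.5137, W = 0.4031 kW


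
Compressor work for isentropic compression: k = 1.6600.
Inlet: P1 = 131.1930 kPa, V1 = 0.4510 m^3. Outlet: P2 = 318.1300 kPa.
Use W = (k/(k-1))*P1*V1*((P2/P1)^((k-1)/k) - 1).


(k-1)/k = 0.3976
(P2/P1)^exp = 1.4222
W = 2.5152 * 131.1930 * 0.4510 * (1.4222 - 1) = 62.8255 kJ

62.8255 kJ


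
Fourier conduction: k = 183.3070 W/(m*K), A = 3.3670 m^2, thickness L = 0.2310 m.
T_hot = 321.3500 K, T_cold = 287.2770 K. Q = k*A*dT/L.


dT = 34.0730 K
Q = 183.3070 * 3.3670 * 34.0730 / 0.2310 = 91037.5496 W

91037.5496 W


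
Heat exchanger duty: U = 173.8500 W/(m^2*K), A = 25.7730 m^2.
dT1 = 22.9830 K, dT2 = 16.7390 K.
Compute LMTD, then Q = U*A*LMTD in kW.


LMTD = 19.6963 K
Q = 173.8500 * 25.7730 * 19.6963 = 88252.0546 W = 88.2521 kW

88.2521 kW


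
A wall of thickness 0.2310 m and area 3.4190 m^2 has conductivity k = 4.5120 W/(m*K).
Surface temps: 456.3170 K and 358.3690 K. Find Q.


dT = 97.9480 K
Q = 4.5120 * 3.4190 * 97.9480 / 0.2310 = 6541.1150 W

6541.1150 W


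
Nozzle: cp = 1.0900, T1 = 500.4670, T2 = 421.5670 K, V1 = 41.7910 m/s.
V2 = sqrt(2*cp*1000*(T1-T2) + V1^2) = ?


dT = 78.9000 K
2*cp*1000*dT = 172002.0000
V1^2 = 1746.4877
V2 = sqrt(173748.4877) = 416.8315 m/s

416.8315 m/s


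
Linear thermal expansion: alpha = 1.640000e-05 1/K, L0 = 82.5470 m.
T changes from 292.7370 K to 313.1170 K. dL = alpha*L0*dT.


dT = 20.3800 K
dL = 1.640000e-05 * 82.5470 * 20.3800 = 0.027590 m
L_final = 82.574590 m

dL = 0.027590 m


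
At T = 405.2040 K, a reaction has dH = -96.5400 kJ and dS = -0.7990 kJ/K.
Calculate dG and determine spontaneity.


T*dS = 405.2040 * -0.7990 = -323.7580 kJ
dG = -96.5400 + 323.7580 = 227.2180 kJ (non-spontaneous)

dG = 227.2180 kJ, non-spontaneous


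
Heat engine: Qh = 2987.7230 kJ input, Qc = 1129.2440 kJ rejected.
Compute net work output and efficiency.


W = 2987.7230 - 1129.2440 = 1858.4790 kJ
eta = 1858.4790 / 2987.7230 = 0.6220 = 62.2039%

W = 1858.4790 kJ, eta = 62.2039%


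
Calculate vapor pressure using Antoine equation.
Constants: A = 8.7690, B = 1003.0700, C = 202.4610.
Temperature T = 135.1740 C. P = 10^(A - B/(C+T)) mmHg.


C+T = 337.6350
B/(C+T) = 2.9709
log10(P) = 8.7690 - 2.9709 = 5.7981
P = 10^5.7981 = 628245.0698 mmHg

628245.0698 mmHg


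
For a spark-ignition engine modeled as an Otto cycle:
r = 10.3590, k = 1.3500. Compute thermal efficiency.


r^(k-1) = 2.2665
eta = 1 - 1/2.2665 = 0.5588 = 55.8797%

55.8797%


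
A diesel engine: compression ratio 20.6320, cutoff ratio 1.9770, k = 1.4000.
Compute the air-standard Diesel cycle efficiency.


r^(k-1) = 3.3560
rc^k = 2.5966
eta = 0.6522 = 65.2172%

65.2172%


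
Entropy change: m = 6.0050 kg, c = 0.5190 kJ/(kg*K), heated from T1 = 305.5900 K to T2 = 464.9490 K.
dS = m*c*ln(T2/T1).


T2/T1 = 1.5215
ln(T2/T1) = 0.4197
dS = 6.0050 * 0.5190 * 0.4197 = 1.3080 kJ/K

1.3080 kJ/K


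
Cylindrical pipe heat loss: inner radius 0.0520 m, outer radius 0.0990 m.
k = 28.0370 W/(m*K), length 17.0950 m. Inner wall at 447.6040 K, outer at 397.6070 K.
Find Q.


dT = 49.9970 K
ln(ro/ri) = 0.6439
Q = 2*pi*28.0370*17.0950*49.9970 / 0.6439 = 233841.7944 W

233841.7944 W


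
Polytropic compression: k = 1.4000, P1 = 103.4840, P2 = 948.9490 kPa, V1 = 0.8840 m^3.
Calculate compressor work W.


(k-1)/k = 0.2857
(P2/P1)^exp = 1.8835
W = 3.5000 * 103.4840 * 0.8840 * (1.8835 - 1) = 282.8746 kJ

282.8746 kJ


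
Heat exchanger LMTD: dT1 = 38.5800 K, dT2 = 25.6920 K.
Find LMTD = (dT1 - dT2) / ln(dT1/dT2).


dT1/dT2 = 1.5016
ln(dT1/dT2) = 0.4066
LMTD = 12.8880 / 0.4066 = 31.7006 K

31.7006 K


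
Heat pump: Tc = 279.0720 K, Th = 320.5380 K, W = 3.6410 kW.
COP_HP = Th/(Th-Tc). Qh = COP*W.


COP = 320.5380 / 41.4660 = 7.7301
Qh = 7.7301 * 3.6410 = 28.1454 kW

COP = 7.7301, Qh = 28.1454 kW


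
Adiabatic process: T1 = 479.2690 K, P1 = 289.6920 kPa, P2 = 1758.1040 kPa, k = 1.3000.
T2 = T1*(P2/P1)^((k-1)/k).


(k-1)/k = 0.2308
(P2/P1)^exp = 1.5161
T2 = 479.2690 * 1.5161 = 726.6020 K

726.6020 K


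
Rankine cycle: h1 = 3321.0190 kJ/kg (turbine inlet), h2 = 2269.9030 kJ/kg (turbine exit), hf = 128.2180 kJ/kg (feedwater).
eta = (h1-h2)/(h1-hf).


W = 1051.1160 kJ/kg
Q_in = 3192.8010 kJ/kg
eta = 0.3292 = 32.9214%

eta = 32.9214%


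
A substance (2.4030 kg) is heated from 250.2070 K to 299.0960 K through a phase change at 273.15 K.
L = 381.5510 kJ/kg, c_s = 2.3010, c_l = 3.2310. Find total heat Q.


Q1 (sensible, solid) = 2.4030 * 2.3010 * 22.9430 = 126.8588 kJ
Q2 (latent) = 2.4030 * 381.5510 = 916.8671 kJ
Q3 (sensible, liquid) = 2.4030 * 3.2310 * 25.9460 = 201.4472 kJ
Q_total = 1245.1730 kJ

1245.1730 kJ


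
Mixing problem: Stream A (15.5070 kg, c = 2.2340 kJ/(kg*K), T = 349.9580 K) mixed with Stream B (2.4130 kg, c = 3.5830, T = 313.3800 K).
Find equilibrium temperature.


num = 14832.8825
den = 43.2884
Tf = 342.6525 K

342.6525 K


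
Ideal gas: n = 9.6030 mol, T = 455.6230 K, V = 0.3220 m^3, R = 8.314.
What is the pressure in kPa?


P = nRT/V = 9.6030 * 8.314 * 455.6230 / 0.3220
= 36376.6405 / 0.3220 = 112970.9333 Pa = 112.9709 kPa

112.9709 kPa


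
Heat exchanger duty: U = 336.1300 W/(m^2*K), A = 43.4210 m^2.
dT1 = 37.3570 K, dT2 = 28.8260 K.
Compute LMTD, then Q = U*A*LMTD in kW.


LMTD = 32.9074 K
Q = 336.1300 * 43.4210 * 32.9074 = 480286.9091 W = 480.2869 kW

480.2869 kW


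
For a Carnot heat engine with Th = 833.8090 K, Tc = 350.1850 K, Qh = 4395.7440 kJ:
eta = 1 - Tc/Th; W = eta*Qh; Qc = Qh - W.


eta = 1 - 350.1850/833.8090 = 0.5800
W = 0.5800 * 4395.7440 = 2549.6094 kJ
Qc = 4395.7440 - 2549.6094 = 1846.1346 kJ

eta = 58.0018%, W = 2549.6094 kJ, Qc = 1846.1346 kJ


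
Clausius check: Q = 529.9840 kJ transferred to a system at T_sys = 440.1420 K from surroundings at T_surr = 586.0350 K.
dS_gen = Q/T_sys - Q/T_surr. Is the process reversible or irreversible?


dS_sys = 529.9840/440.1420 = 1.2041 kJ/K
dS_surr = -529.9840/586.0350 = -0.9044 kJ/K
dS_gen = 1.2041 - 0.9044 = 0.2998 kJ/K (irreversible)

dS_gen = 0.2998 kJ/K, irreversible


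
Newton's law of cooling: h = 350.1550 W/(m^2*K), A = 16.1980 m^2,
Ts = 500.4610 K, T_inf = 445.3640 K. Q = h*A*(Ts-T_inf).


dT = 55.0970 K
Q = 350.1550 * 16.1980 * 55.0970 = 312499.7536 W

312499.7536 W


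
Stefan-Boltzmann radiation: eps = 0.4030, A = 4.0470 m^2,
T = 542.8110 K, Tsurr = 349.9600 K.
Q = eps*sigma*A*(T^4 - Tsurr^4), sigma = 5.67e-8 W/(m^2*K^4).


T^4 = 8.6815e+10
Tsurr^4 = 1.4999e+10
Q = 0.4030 * 5.67e-8 * 4.0470 * 7.1816e+10 = 6641.0982 W

6641.0982 W


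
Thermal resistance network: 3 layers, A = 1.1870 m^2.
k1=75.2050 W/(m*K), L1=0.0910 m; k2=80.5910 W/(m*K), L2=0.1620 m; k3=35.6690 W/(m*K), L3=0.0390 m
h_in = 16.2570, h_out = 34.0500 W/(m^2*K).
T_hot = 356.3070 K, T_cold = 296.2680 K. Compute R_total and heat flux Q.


R_conv_in = 1/(16.2570*1.1870) = 0.0518
R_1 = 0.0910/(75.2050*1.1870) = 0.0010
R_2 = 0.1620/(80.5910*1.1870) = 0.0017
R_3 = 0.0390/(35.6690*1.1870) = 0.0009
R_conv_out = 1/(34.0500*1.1870) = 0.0247
R_total = 0.0802 K/W
Q = 60.0390 / 0.0802 = 748.6419 W

R_total = 0.0802 K/W, Q = 748.6419 W


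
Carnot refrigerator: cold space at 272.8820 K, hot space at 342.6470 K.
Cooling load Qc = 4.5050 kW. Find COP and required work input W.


COP = 272.8820 / 69.7650 = 3.9114
W = 4.5050 / 3.9114 = 1.1517 kW

COP = 3.9114, W = 1.1517 kW


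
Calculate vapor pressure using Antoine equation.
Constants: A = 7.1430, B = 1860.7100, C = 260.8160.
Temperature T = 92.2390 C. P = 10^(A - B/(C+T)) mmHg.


C+T = 353.0550
B/(C+T) = 5.2703
log10(P) = 7.1430 - 5.2703 = 1.8727
P = 10^1.8727 = 74.5913 mmHg

74.5913 mmHg


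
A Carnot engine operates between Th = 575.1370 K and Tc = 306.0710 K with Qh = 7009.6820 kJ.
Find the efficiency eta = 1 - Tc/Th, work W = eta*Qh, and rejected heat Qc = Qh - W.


eta = 1 - 306.0710/575.1370 = 0.4678
W = 0.4678 * 7009.6820 = 3279.3354 kJ
Qc = 7009.6820 - 3279.3354 = 3730.3466 kJ

eta = 46.7829%, W = 3279.3354 kJ, Qc = 3730.3466 kJ


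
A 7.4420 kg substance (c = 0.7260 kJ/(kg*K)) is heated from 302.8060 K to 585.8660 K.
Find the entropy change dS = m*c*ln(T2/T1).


T2/T1 = 1.9348
ln(T2/T1) = 0.6600
dS = 7.4420 * 0.7260 * 0.6600 = 3.5659 kJ/K

3.5659 kJ/K


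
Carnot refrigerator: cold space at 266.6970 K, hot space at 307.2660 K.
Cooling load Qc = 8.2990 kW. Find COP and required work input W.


COP = 266.6970 / 40.5690 = 6.5739
W = 8.2990 / 6.5739 = 1.2624 kW

COP = 6.5739, W = 1.2624 kW


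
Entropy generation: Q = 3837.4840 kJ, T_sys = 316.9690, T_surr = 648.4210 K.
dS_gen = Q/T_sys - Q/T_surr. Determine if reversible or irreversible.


dS_sys = 3837.4840/316.9690 = 12.1068 kJ/K
dS_surr = -3837.4840/648.4210 = -5.9182 kJ/K
dS_gen = 12.1068 - 5.9182 = 6.1886 kJ/K (irreversible)

dS_gen = 6.1886 kJ/K, irreversible


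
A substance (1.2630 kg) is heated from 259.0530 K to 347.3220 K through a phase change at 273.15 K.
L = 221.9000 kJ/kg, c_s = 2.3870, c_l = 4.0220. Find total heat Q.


Q1 (sensible, solid) = 1.2630 * 2.3870 * 14.0970 = 42.4994 kJ
Q2 (latent) = 1.2630 * 221.9000 = 280.2597 kJ
Q3 (sensible, liquid) = 1.2630 * 4.0220 * 74.1720 = 376.7779 kJ
Q_total = 699.5370 kJ

699.5370 kJ


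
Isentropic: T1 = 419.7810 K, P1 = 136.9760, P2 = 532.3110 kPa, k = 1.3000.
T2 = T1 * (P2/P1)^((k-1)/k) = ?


(k-1)/k = 0.2308
(P2/P1)^exp = 1.3679
T2 = 419.7810 * 1.3679 = 574.2038 K

574.2038 K


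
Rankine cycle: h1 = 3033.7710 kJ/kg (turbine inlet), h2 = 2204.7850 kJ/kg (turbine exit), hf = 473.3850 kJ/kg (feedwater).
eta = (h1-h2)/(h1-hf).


W = 828.9860 kJ/kg
Q_in = 2560.3860 kJ/kg
eta = 0.3238 = 32.3774%

eta = 32.3774%


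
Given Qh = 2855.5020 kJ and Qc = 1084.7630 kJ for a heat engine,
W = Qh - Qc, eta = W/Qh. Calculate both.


W = 2855.5020 - 1084.7630 = 1770.7390 kJ
eta = 1770.7390 / 2855.5020 = 0.6201 = 62.0115%

W = 1770.7390 kJ, eta = 62.0115%


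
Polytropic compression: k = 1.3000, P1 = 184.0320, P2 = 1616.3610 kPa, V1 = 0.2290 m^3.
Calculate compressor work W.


(k-1)/k = 0.2308
(P2/P1)^exp = 1.6511
W = 4.3333 * 184.0320 * 0.2290 * (1.6511 - 1) = 118.8982 kJ

118.8982 kJ


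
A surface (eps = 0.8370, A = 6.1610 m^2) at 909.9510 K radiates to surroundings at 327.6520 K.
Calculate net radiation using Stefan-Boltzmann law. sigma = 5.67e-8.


T^4 = 6.8560e+11
Tsurr^4 = 1.1525e+10
Q = 0.8370 * 5.67e-8 * 6.1610 * 6.7408e+11 = 197092.0049 W

197092.0049 W


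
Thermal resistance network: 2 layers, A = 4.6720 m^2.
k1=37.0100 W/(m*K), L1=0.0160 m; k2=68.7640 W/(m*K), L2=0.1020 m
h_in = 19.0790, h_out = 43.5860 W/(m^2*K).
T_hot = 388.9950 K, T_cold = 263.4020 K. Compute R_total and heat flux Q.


R_conv_in = 1/(19.0790*4.6720) = 0.0112
R_1 = 0.0160/(37.0100*4.6720) = 9.2533e-05
R_2 = 0.1020/(68.7640*4.6720) = 0.0003
R_conv_out = 1/(43.5860*4.6720) = 0.0049
R_total = 0.0165 K/W
Q = 125.5930 / 0.0165 = 7593.5282 W

R_total = 0.0165 K/W, Q = 7593.5282 W


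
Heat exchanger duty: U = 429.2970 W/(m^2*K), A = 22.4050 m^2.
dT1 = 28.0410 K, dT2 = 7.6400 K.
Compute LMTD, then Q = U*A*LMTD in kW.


LMTD = 15.6898 K
Q = 429.2970 * 22.4050 * 15.6898 = 150910.9227 W = 150.9109 kW

150.9109 kW


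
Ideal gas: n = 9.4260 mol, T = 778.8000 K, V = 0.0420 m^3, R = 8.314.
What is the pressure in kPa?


P = nRT/V = 9.4260 * 8.314 * 778.8000 / 0.0420
= 61032.8146 / 0.0420 = 1453162.2525 Pa = 1453.1623 kPa

1453.1623 kPa


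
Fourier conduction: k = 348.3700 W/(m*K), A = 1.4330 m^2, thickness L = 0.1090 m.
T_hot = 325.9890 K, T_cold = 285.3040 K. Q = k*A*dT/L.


dT = 40.6850 K
Q = 348.3700 * 1.4330 * 40.6850 / 0.1090 = 186335.1388 W

186335.1388 W


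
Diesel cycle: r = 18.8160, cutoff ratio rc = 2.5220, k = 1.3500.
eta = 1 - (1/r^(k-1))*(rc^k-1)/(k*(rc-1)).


r^(k-1) = 2.7931
rc^k = 3.4862
eta = 0.5668 = 56.6780%

56.6780%


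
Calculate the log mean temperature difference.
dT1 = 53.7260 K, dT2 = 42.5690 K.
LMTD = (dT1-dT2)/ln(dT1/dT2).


dT1/dT2 = 1.2621
ln(dT1/dT2) = 0.2328
LMTD = 11.1570 / 0.2328 = 47.9313 K

47.9313 K


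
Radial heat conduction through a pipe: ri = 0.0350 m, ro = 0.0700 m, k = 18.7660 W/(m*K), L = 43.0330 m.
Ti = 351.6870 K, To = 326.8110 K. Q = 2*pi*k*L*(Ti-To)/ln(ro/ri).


dT = 24.8760 K
ln(ro/ri) = 0.6931
Q = 2*pi*18.7660*43.0330*24.8760 / 0.6931 = 182099.3061 W

182099.3061 W


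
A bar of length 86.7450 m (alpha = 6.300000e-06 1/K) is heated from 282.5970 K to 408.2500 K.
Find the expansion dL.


dT = 125.6530 K
dL = 6.300000e-06 * 86.7450 * 125.6530 = 0.068669 m
L_final = 86.813669 m

dL = 0.068669 m


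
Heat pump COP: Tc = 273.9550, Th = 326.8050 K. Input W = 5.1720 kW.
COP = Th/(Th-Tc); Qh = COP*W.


COP = 326.8050 / 52.8500 = 6.1836
Qh = 6.1836 * 5.1720 = 31.9817 kW

COP = 6.1836, Qh = 31.9817 kW


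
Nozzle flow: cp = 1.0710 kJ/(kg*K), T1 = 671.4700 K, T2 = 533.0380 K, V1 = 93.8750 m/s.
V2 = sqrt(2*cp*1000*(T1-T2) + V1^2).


dT = 138.4320 K
2*cp*1000*dT = 296521.3440
V1^2 = 8812.5156
V2 = sqrt(305333.8596) = 552.5702 m/s

552.5702 m/s


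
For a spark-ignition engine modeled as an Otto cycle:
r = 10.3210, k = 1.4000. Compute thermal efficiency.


r^(k-1) = 2.5438
eta = 1 - 1/2.5438 = 0.6069 = 60.6893%

60.6893%


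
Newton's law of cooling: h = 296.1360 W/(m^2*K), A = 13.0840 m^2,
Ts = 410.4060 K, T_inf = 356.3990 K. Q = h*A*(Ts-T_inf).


dT = 54.0070 K
Q = 296.1360 * 13.0840 * 54.0070 = 209257.8674 W

209257.8674 W


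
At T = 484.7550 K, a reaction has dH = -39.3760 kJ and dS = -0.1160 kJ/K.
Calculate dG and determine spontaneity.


T*dS = 484.7550 * -0.1160 = -56.2316 kJ
dG = -39.3760 + 56.2316 = 16.8556 kJ (non-spontaneous)

dG = 16.8556 kJ, non-spontaneous


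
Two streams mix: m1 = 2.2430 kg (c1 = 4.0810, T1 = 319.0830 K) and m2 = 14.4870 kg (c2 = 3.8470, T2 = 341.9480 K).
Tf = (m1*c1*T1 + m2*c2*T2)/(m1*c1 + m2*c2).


num = 21978.0558
den = 64.8852
Tf = 338.7223 K

338.7223 K


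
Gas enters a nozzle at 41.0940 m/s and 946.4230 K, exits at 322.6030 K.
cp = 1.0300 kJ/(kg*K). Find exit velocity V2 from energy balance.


dT = 623.8200 K
2*cp*1000*dT = 1285069.2000
V1^2 = 1688.7168
V2 = sqrt(1286757.9168) = 1134.3535 m/s

1134.3535 m/s


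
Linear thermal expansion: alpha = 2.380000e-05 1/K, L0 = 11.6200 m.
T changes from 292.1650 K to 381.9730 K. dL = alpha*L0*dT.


dT = 89.8080 K
dL = 2.380000e-05 * 11.6200 * 89.8080 = 0.024837 m
L_final = 11.644837 m

dL = 0.024837 m


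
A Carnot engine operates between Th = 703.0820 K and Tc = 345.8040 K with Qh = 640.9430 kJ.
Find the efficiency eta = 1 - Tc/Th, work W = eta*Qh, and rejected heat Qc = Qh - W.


eta = 1 - 345.8040/703.0820 = 0.5082
W = 0.5082 * 640.9430 = 325.7015 kJ
Qc = 640.9430 - 325.7015 = 315.2415 kJ

eta = 50.8160%, W = 325.7015 kJ, Qc = 315.2415 kJ


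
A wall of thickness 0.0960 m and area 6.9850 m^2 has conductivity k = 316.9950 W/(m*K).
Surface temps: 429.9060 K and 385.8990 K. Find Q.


dT = 44.0070 K
Q = 316.9950 * 6.9850 * 44.0070 / 0.0960 = 1015007.7372 W

1015007.7372 W


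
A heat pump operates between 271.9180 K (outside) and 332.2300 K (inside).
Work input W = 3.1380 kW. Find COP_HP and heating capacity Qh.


COP = 332.2300 / 60.3120 = 5.5085
Qh = 5.5085 * 3.1380 = 17.2857 kW

COP = 5.5085, Qh = 17.2857 kW


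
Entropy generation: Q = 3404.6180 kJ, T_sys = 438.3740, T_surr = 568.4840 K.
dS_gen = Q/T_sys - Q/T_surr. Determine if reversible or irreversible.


dS_sys = 3404.6180/438.3740 = 7.7665 kJ/K
dS_surr = -3404.6180/568.4840 = -5.9889 kJ/K
dS_gen = 7.7665 - 5.9889 = 1.7775 kJ/K (irreversible)

dS_gen = 1.7775 kJ/K, irreversible


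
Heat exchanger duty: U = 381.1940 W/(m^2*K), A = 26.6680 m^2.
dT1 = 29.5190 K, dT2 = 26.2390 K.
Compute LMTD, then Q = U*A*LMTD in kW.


LMTD = 27.8468 K
Q = 381.1940 * 26.6680 * 27.8468 = 283081.8267 W = 283.0818 kW

283.0818 kW


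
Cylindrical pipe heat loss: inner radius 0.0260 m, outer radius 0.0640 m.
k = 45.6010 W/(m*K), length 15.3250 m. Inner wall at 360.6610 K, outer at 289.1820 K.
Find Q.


dT = 71.4790 K
ln(ro/ri) = 0.9008
Q = 2*pi*45.6010*15.3250*71.4790 / 0.9008 = 348426.5939 W

348426.5939 W


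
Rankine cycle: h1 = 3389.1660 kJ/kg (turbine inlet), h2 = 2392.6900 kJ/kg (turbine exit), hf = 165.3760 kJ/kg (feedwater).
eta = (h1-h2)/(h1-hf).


W = 996.4760 kJ/kg
Q_in = 3223.7900 kJ/kg
eta = 0.3091 = 30.9101%

eta = 30.9101%


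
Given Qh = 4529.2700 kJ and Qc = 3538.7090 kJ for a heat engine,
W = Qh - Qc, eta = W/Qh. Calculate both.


W = 4529.2700 - 3538.7090 = 990.5610 kJ
eta = 990.5610 / 4529.2700 = 0.2187 = 21.8702%

W = 990.5610 kJ, eta = 21.8702%


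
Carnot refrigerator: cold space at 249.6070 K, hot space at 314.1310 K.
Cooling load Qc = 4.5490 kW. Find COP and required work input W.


COP = 249.6070 / 64.5240 = 3.8684
W = 4.5490 / 3.8684 = 1.1759 kW

COP = 3.8684, W = 1.1759 kW


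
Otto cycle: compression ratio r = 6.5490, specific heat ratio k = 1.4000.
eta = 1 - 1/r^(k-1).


r^(k-1) = 2.1207
eta = 1 - 1/2.1207 = 0.5284 = 52.8448%

52.8448%


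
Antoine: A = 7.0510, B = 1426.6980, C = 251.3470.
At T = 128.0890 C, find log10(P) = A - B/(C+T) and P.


C+T = 379.4360
B/(C+T) = 3.7600
log10(P) = 7.0510 - 3.7600 = 3.2910
P = 10^3.2910 = 1954.1184 mmHg

1954.1184 mmHg


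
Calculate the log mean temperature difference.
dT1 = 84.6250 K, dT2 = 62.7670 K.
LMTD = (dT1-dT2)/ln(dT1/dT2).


dT1/dT2 = 1.3482
ln(dT1/dT2) = 0.2988
LMTD = 21.8580 / 0.2988 = 73.1525 K

73.1525 K


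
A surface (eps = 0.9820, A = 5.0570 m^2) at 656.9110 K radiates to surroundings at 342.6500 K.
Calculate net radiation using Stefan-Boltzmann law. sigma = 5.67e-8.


T^4 = 1.8622e+11
Tsurr^4 = 1.3785e+10
Q = 0.9820 * 5.67e-8 * 5.0570 * 1.7244e+11 = 48552.6599 W

48552.6599 W


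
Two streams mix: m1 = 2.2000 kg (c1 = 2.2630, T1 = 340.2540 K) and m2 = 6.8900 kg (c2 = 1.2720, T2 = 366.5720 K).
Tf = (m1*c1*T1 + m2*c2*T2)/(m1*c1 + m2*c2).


num = 4906.6549
den = 13.7427
Tf = 357.0377 K

357.0377 K


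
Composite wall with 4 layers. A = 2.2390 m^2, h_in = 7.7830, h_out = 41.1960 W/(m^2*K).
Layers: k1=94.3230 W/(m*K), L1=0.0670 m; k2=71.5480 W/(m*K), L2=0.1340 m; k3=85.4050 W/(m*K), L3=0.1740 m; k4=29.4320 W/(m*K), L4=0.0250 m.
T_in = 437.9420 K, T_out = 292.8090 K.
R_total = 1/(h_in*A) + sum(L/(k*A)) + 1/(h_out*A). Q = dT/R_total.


R_conv_in = 1/(7.7830*2.2390) = 0.0574
R_1 = 0.0670/(94.3230*2.2390) = 0.0003
R_2 = 0.1340/(71.5480*2.2390) = 0.0008
R_3 = 0.1740/(85.4050*2.2390) = 0.0009
R_4 = 0.0250/(29.4320*2.2390) = 0.0004
R_conv_out = 1/(41.1960*2.2390) = 0.0108
R_total = 0.0707 K/W
Q = 145.1330 / 0.0707 = 2053.6825 W

R_total = 0.0707 K/W, Q = 2053.6825 W


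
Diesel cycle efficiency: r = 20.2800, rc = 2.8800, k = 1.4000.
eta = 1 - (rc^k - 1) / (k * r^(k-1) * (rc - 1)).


r^(k-1) = 3.3329
rc^k = 4.3969
eta = 0.6128 = 61.2766%

61.2766%


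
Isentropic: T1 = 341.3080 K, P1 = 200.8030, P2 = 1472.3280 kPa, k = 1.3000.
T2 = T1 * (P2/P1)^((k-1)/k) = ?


(k-1)/k = 0.2308
(P2/P1)^exp = 1.5837
T2 = 341.3080 * 1.5837 = 540.5252 K

540.5252 K


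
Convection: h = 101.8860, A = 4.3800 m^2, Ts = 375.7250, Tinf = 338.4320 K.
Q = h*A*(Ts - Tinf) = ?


dT = 37.2930 K
Q = 101.8860 * 4.3800 * 37.2930 = 16642.3995 W

16642.3995 W


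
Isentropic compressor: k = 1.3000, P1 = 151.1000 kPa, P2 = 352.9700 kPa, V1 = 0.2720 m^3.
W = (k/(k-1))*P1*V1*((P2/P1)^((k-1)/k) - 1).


(k-1)/k = 0.2308
(P2/P1)^exp = 1.2163
W = 4.3333 * 151.1000 * 0.2720 * (1.2163 - 1) = 38.5181 kJ

38.5181 kJ


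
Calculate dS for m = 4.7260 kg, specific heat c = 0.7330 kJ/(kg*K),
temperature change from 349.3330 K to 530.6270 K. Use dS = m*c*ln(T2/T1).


T2/T1 = 1.5190
ln(T2/T1) = 0.4180
dS = 4.7260 * 0.7330 * 0.4180 = 1.4481 kJ/K

1.4481 kJ/K


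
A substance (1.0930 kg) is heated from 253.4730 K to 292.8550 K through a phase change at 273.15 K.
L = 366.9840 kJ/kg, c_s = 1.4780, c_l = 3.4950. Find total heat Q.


Q1 (sensible, solid) = 1.0930 * 1.4780 * 19.6770 = 31.7873 kJ
Q2 (latent) = 1.0930 * 366.9840 = 401.1135 kJ
Q3 (sensible, liquid) = 1.0930 * 3.4950 * 19.7050 = 75.2738 kJ
Q_total = 508.1746 kJ

508.1746 kJ


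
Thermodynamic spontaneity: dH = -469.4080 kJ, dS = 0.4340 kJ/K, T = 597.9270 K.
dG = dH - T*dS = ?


T*dS = 597.9270 * 0.4340 = 259.5003 kJ
dG = -469.4080 - 259.5003 = -728.9083 kJ (spontaneous)

dG = -728.9083 kJ, spontaneous


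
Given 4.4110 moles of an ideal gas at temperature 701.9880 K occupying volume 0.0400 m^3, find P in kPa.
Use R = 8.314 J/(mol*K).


P = nRT/V = 4.4110 * 8.314 * 701.9880 / 0.0400
= 25744.0438 / 0.0400 = 643601.0958 Pa = 643.6011 kPa

643.6011 kPa


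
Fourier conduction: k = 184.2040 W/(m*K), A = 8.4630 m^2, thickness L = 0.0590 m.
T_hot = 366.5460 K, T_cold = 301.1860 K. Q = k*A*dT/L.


dT = 65.3600 K
Q = 184.2040 * 8.4630 * 65.3600 / 0.0590 = 1726964.5767 W

1726964.5767 W


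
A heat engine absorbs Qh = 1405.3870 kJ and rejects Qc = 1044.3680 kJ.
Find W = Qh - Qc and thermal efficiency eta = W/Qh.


W = 1405.3870 - 1044.3680 = 361.0190 kJ
eta = 361.0190 / 1405.3870 = 0.2569 = 25.6882%

W = 361.0190 kJ, eta = 25.6882%


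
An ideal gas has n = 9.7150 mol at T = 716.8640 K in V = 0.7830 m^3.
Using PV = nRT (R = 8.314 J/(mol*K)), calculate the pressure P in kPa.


P = nRT/V = 9.7150 * 8.314 * 716.8640 / 0.7830
= 57901.4709 / 0.7830 = 73948.2387 Pa = 73.9482 kPa

73.9482 kPa


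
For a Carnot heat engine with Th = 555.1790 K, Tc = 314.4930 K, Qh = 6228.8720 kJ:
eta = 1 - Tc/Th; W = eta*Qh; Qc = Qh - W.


eta = 1 - 314.4930/555.1790 = 0.4335
W = 0.4335 * 6228.8720 = 2700.3944 kJ
Qc = 6228.8720 - 2700.3944 = 3528.4776 kJ

eta = 43.3529%, W = 2700.3944 kJ, Qc = 3528.4776 kJ


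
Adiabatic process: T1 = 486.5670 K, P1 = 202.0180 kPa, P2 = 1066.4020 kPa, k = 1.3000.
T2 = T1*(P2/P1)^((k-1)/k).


(k-1)/k = 0.2308
(P2/P1)^exp = 1.4680
T2 = 486.5670 * 1.4680 = 714.2998 K

714.2998 K


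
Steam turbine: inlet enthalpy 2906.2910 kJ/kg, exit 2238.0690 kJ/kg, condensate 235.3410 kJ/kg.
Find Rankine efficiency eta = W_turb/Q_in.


W = 668.2220 kJ/kg
Q_in = 2670.9500 kJ/kg
eta = 0.2502 = 25.0181%

eta = 25.0181%


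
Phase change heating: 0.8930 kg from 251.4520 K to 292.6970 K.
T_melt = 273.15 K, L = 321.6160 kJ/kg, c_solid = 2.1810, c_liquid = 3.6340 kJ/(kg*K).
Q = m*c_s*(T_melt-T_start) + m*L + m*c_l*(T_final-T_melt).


Q1 (sensible, solid) = 0.8930 * 2.1810 * 21.6980 = 42.2597 kJ
Q2 (latent) = 0.8930 * 321.6160 = 287.2031 kJ
Q3 (sensible, liquid) = 0.8930 * 3.6340 * 19.5470 = 63.4332 kJ
Q_total = 392.8960 kJ

392.8960 kJ


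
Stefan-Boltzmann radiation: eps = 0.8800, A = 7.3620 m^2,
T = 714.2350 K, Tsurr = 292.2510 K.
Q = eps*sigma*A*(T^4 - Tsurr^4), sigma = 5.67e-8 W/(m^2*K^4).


T^4 = 2.6023e+11
Tsurr^4 = 7.2950e+09
Q = 0.8800 * 5.67e-8 * 7.3620 * 2.5294e+11 = 92913.2963 W

92913.2963 W


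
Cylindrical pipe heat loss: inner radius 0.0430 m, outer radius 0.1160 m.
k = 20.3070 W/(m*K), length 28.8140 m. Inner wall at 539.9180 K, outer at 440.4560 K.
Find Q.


dT = 99.4620 K
ln(ro/ri) = 0.9924
Q = 2*pi*20.3070*28.8140*99.4620 / 0.9924 = 368471.5528 W

368471.5528 W


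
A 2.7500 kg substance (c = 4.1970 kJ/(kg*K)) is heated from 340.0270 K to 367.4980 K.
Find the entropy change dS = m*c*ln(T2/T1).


T2/T1 = 1.0808
ln(T2/T1) = 0.0777
dS = 2.7500 * 4.1970 * 0.0777 = 0.8967 kJ/K

0.8967 kJ/K


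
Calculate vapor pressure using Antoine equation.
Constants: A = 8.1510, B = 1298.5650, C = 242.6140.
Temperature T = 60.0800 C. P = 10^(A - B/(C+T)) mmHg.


C+T = 302.6940
B/(C+T) = 4.2900
log10(P) = 8.1510 - 4.2900 = 3.8610
P = 10^3.8610 = 7260.6321 mmHg

7260.6321 mmHg


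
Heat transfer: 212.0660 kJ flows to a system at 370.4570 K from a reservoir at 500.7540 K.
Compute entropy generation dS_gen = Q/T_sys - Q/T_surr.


dS_sys = 212.0660/370.4570 = 0.5724 kJ/K
dS_surr = -212.0660/500.7540 = -0.4235 kJ/K
dS_gen = 0.5724 - 0.4235 = 0.1490 kJ/K (irreversible)

dS_gen = 0.1490 kJ/K, irreversible


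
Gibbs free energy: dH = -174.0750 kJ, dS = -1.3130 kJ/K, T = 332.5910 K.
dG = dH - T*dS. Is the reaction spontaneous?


T*dS = 332.5910 * -1.3130 = -436.6920 kJ
dG = -174.0750 + 436.6920 = 262.6170 kJ (non-spontaneous)

dG = 262.6170 kJ, non-spontaneous


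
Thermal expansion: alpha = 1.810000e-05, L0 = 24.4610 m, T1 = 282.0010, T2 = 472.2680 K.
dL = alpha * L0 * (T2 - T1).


dT = 190.2670 K
dL = 1.810000e-05 * 24.4610 * 190.2670 = 0.084240 m
L_final = 24.545240 m

dL = 0.084240 m


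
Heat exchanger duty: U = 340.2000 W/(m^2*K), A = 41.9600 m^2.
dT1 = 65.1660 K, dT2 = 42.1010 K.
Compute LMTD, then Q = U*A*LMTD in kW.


LMTD = 52.7965 K
Q = 340.2000 * 41.9600 * 52.7965 = 753658.5607 W = 753.6586 kW

753.6586 kW


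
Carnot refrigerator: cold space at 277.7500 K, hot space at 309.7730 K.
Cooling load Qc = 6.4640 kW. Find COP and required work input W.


COP = 277.7500 / 32.0230 = 8.6735
W = 6.4640 / 8.6735 = 0.7453 kW

COP = 8.6735, W = 0.7453 kW


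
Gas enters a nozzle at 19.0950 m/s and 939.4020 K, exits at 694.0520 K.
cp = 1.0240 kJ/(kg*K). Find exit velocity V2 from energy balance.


dT = 245.3500 K
2*cp*1000*dT = 502476.8000
V1^2 = 364.6190
V2 = sqrt(502841.4190) = 709.1131 m/s

709.1131 m/s


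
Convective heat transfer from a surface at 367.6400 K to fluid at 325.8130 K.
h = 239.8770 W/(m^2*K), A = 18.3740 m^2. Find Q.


dT = 41.8270 K
Q = 239.8770 * 18.3740 * 41.8270 = 184352.5024 W

184352.5024 W


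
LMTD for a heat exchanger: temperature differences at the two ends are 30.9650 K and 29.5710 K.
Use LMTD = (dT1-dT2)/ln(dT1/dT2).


dT1/dT2 = 1.0471
ln(dT1/dT2) = 0.0461
LMTD = 1.3940 / 0.0461 = 30.2626 K

30.2626 K


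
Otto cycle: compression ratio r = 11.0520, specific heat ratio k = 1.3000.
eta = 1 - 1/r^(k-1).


r^(k-1) = 2.0560
eta = 1 - 1/2.0560 = 0.5136 = 51.3629%

51.3629%


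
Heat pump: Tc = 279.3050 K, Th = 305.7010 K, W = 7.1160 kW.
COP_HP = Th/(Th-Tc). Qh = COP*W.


COP = 305.7010 / 26.3960 = 11.5813
Qh = 11.5813 * 7.1160 = 82.4128 kW

COP = 11.5813, Qh = 82.4128 kW


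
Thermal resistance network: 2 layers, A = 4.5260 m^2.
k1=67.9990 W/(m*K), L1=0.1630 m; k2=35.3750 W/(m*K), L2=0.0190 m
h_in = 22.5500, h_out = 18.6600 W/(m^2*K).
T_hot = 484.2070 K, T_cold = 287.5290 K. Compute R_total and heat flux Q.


R_conv_in = 1/(22.5500*4.5260) = 0.0098
R_1 = 0.1630/(67.9990*4.5260) = 0.0005
R_2 = 0.0190/(35.3750*4.5260) = 0.0001
R_conv_out = 1/(18.6600*4.5260) = 0.0118
R_total = 0.0223 K/W
Q = 196.6780 / 0.0223 = 8824.8119 W

R_total = 0.0223 K/W, Q = 8824.8119 W


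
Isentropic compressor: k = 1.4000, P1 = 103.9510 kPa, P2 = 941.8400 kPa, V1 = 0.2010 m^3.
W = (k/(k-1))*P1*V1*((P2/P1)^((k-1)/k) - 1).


(k-1)/k = 0.2857
(P2/P1)^exp = 1.8770
W = 3.5000 * 103.9510 * 0.2010 * (1.8770 - 1) = 64.1367 kJ

64.1367 kJ


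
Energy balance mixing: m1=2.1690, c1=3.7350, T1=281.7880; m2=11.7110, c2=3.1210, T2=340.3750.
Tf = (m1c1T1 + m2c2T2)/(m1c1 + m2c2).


num = 14723.5420
den = 44.6512
Tf = 329.7454 K

329.7454 K


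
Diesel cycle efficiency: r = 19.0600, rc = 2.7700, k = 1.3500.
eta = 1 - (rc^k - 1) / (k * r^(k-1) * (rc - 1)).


r^(k-1) = 2.8057
rc^k = 3.9568
eta = 0.5590 = 55.8961%

55.8961%


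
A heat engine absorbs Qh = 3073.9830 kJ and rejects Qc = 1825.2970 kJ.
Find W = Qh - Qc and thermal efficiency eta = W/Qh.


W = 3073.9830 - 1825.2970 = 1248.6860 kJ
eta = 1248.6860 / 3073.9830 = 0.4062 = 40.6211%

W = 1248.6860 kJ, eta = 40.6211%


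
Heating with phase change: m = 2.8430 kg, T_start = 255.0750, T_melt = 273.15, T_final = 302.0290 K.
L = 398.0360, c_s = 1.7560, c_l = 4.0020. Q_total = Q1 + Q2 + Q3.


Q1 (sensible, solid) = 2.8430 * 1.7560 * 18.0750 = 90.2360 kJ
Q2 (latent) = 2.8430 * 398.0360 = 1131.6163 kJ
Q3 (sensible, liquid) = 2.8430 * 4.0020 * 28.8790 = 328.5762 kJ
Q_total = 1550.4285 kJ

1550.4285 kJ


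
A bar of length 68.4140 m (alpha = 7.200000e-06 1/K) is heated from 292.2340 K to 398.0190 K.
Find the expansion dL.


dT = 105.7850 K
dL = 7.200000e-06 * 68.4140 * 105.7850 = 0.052108 m
L_final = 68.466108 m

dL = 0.052108 m


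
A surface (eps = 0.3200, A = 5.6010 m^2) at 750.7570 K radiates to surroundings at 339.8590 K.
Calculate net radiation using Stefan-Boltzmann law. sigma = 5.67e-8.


T^4 = 3.1769e+11
Tsurr^4 = 1.3341e+10
Q = 0.3200 * 5.67e-8 * 5.6010 * 3.0434e+11 = 30928.8625 W

30928.8625 W


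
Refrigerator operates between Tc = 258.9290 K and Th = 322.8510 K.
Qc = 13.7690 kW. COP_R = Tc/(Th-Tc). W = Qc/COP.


COP = 258.9290 / 63.9220 = 4.0507
W = 13.7690 / 4.0507 = 3.3992 kW

COP = 4.0507, W = 3.3992 kW


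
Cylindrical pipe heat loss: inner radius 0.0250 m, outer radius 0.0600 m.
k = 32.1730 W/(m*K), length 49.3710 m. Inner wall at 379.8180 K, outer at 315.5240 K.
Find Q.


dT = 64.2940 K
ln(ro/ri) = 0.8755
Q = 2*pi*32.1730*49.3710*64.2940 / 0.8755 = 732947.9844 W

732947.9844 W


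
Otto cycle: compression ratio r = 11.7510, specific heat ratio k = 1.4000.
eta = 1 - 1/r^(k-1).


r^(k-1) = 2.6794
eta = 1 - 1/2.6794 = 0.6268 = 62.6776%

62.6776%


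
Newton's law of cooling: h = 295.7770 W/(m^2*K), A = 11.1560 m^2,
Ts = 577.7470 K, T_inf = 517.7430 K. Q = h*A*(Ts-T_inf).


dT = 60.0040 K
Q = 295.7770 * 11.1560 * 60.0040 = 197994.4915 W

197994.4915 W


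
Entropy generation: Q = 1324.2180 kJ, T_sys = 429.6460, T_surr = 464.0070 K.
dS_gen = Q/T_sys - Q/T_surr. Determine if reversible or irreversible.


dS_sys = 1324.2180/429.6460 = 3.0821 kJ/K
dS_surr = -1324.2180/464.0070 = -2.8539 kJ/K
dS_gen = 3.0821 - 2.8539 = 0.2282 kJ/K (irreversible)

dS_gen = 0.2282 kJ/K, irreversible


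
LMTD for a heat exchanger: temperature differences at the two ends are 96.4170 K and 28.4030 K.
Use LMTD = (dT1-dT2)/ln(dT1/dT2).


dT1/dT2 = 3.3946
ln(dT1/dT2) = 1.2222
LMTD = 68.0140 / 1.2222 = 55.6494 K

55.6494 K


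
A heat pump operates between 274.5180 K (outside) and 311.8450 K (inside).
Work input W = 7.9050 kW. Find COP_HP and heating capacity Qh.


COP = 311.8450 / 37.3270 = 8.3544
Qh = 8.3544 * 7.9050 = 66.0416 kW

COP = 8.3544, Qh = 66.0416 kW


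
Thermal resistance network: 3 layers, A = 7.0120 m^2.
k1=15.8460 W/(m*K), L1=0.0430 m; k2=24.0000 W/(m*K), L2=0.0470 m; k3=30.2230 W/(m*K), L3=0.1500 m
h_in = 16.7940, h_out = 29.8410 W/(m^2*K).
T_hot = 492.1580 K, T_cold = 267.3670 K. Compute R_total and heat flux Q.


R_conv_in = 1/(16.7940*7.0120) = 0.0085
R_1 = 0.0430/(15.8460*7.0120) = 0.0004
R_2 = 0.0470/(24.0000*7.0120) = 0.0003
R_3 = 0.1500/(30.2230*7.0120) = 0.0007
R_conv_out = 1/(29.8410*7.0120) = 0.0048
R_total = 0.0146 K/W
Q = 224.7910 / 0.0146 = 15349.2840 W

R_total = 0.0146 K/W, Q = 15349.2840 W


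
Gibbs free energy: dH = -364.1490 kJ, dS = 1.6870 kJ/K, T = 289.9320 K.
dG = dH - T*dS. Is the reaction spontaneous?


T*dS = 289.9320 * 1.6870 = 489.1153 kJ
dG = -364.1490 - 489.1153 = -853.2643 kJ (spontaneous)

dG = -853.2643 kJ, spontaneous


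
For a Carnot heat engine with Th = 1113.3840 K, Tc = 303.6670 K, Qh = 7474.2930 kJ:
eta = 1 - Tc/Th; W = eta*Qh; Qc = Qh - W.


eta = 1 - 303.6670/1113.3840 = 0.7273
W = 0.7273 * 7474.2930 = 5435.7366 kJ
Qc = 7474.2930 - 5435.7366 = 2038.5564 kJ

eta = 72.7258%, W = 5435.7366 kJ, Qc = 2038.5564 kJ


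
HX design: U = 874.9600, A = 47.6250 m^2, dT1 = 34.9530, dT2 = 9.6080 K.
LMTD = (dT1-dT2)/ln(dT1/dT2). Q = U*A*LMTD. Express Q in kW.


LMTD = 19.6259 K
Q = 874.9600 * 47.6250 * 19.6259 = 817809.0983 W = 817.8091 kW

817.8091 kW


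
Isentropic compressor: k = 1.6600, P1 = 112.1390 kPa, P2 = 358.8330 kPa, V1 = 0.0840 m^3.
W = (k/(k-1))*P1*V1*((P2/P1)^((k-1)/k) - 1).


(k-1)/k = 0.3976
(P2/P1)^exp = 1.5880
W = 2.5152 * 112.1390 * 0.0840 * (1.5880 - 1) = 13.9297 kJ

13.9297 kJ


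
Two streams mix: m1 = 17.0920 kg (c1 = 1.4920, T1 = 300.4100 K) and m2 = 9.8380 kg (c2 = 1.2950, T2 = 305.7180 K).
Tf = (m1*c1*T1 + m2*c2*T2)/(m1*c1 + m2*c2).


num = 11555.7462
den = 38.2415
Tf = 302.1784 K

302.1784 K


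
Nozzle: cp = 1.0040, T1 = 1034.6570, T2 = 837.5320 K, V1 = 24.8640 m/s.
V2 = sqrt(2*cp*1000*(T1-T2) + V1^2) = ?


dT = 197.1250 K
2*cp*1000*dT = 395827.0000
V1^2 = 618.2185
V2 = sqrt(396445.2185) = 629.6390 m/s

629.6390 m/s


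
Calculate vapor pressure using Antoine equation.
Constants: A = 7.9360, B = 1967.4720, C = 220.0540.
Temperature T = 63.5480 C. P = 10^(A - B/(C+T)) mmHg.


C+T = 283.6020
B/(C+T) = 6.9374
log10(P) = 7.9360 - 6.9374 = 0.9986
P = 10^0.9986 = 9.9669 mmHg

9.9669 mmHg


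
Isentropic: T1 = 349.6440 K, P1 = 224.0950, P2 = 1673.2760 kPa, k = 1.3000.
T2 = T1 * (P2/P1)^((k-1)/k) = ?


(k-1)/k = 0.2308
(P2/P1)^exp = 1.5904
T2 = 349.6440 * 1.5904 = 556.0564 K

556.0564 K


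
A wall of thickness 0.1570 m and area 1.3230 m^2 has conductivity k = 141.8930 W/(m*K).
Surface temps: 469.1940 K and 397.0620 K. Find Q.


dT = 72.1320 K
Q = 141.8930 * 1.3230 * 72.1320 / 0.1570 = 86248.0206 W

86248.0206 W


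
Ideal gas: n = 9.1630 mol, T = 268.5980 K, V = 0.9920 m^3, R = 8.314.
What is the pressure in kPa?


P = nRT/V = 9.1630 * 8.314 * 268.5980 / 0.9920
= 20462.1131 / 0.9920 = 20627.1302 Pa = 20.6271 kPa

20.6271 kPa


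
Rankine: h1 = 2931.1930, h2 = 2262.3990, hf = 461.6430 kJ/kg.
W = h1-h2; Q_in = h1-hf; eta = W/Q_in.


W = 668.7940 kJ/kg
Q_in = 2469.5500 kJ/kg
eta = 0.2708 = 27.0816%

eta = 27.0816%


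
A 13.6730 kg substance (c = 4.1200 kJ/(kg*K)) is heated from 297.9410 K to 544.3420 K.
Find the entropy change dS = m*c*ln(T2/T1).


T2/T1 = 1.8270
ln(T2/T1) = 0.6027
dS = 13.6730 * 4.1200 * 0.6027 = 33.9508 kJ/K

33.9508 kJ/K


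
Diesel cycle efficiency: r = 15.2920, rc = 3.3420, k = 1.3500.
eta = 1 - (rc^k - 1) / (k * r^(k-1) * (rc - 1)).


r^(k-1) = 2.5975
rc^k = 5.0981
eta = 0.5010 = 50.1001%

50.1001%


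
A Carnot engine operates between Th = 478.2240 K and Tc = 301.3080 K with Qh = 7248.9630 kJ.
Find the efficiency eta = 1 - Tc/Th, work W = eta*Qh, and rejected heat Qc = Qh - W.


eta = 1 - 301.3080/478.2240 = 0.3699
W = 0.3699 * 7248.9630 = 2681.7089 kJ
Qc = 7248.9630 - 2681.7089 = 4567.2541 kJ

eta = 36.9944%, W = 2681.7089 kJ, Qc = 4567.2541 kJ
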